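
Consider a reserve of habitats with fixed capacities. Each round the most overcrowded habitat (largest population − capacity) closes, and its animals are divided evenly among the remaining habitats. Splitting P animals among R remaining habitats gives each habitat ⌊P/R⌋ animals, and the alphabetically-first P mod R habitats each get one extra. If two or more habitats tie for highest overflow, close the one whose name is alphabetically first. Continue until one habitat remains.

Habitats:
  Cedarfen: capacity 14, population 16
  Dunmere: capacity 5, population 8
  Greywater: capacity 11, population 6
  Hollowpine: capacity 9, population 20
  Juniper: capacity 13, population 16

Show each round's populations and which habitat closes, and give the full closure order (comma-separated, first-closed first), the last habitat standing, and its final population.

Round 1: Cedarfen=16 Dunmere=8 Greywater=6 Hollowpine=20 Juniper=16 → close Hollowpine (overflow 11)
  20÷4 = 5 each, +1 to first 0
Round 2: Cedarfen=21 Dunmere=13 Greywater=11 Juniper=21 → close Dunmere (overflow 8)
  13÷3 = 4 each, +1 to first 1
Round 3: Cedarfen=26 Greywater=15 Juniper=25 → close Cedarfen (overflow 12)
  26÷2 = 13 each, +1 to first 0
Round 4: Greywater=28 Juniper=38 → close Juniper (overflow 25)
  38÷1 = 38 each, +1 to first 0

Closure order: Hollowpine, Dunmere, Cedarfen, Juniper
Last habitat: Greywater with 66 animals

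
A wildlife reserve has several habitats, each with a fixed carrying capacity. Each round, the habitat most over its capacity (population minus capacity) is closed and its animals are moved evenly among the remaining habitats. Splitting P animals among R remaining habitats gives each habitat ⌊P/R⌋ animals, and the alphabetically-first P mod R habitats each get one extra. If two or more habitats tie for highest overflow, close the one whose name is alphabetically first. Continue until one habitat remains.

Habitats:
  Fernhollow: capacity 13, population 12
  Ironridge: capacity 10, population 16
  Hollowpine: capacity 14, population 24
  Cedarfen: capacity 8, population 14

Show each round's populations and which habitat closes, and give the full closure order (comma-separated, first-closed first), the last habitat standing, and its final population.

Round 1: Cedarfen=14 Fernhollow=12 Hollowpine=24 Ironridge=16 → close Hollowpine (overflow 10)
  24÷3 = 8 each, +1 to first 0
Round 2: Cedarfen=22 Fernhollow=20 Ironridge=24 → close Cedarfen (overflow 14)
  22÷2 = 11 each, +1 to first 0
Round 3: Fernhollow=31 Ironridge=35 → close Ironridge (overflow 25)
  35÷1 = 35 each, +1 to first 0

Closure order: Hollowpine, Cedarfen, Ironridge
Last habitat: Fernhollow with 66 animals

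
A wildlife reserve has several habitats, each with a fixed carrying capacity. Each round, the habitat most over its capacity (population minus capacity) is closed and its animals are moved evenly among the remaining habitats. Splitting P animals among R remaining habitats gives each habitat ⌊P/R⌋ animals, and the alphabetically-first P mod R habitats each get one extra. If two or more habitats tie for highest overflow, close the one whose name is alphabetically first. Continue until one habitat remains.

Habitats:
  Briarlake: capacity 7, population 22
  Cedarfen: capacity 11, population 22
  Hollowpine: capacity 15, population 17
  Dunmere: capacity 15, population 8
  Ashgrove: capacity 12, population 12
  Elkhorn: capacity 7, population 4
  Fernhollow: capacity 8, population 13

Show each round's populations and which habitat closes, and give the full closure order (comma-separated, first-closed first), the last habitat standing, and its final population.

Round 1: Ashgrove=12 Briarlake=22 Cedarfen=22 Dunmere=8 Elkhorn=4 Fernhollow=13 Hollowpine=17 → close Briarlake (overflow 15)
  22÷6 = 3 each, +1 to first 4
Round 2: Ashgrove=16 Cedarfen=26 Dunmere=12 Elkhorn=8 Fernhollow=16 Hollowpine=20 → close Cedarfen (overflow 15)
  26÷5 = 5 each, +1 to first 1
Round 3: Ashgrove=22 Dunmere=17 Elkhorn=13 Fernhollow=21 Hollowpine=25 → close Fernhollow (overflow 13)
  21÷4 = 5 each, +1 to first 1
Round 4: Ashgrove=28 Dunmere=22 Elkhorn=18 Hollowpine=30 → close Ashgrove (overflow 16)
  28÷3 = 9 each, +1 to first 1
Round 5: Dunmere=32 Elkhorn=27 Hollowpine=39 → close Hollowpine (overflow 24)
  39÷2 = 19 each, +1 to first 1
Round 6: Dunmere=52 Elkhorn=46 → close Elkhorn (overflow 39)
  46÷1 = 46 each, +1 to first 0

Closure order: Briarlake, Cedarfen, Fernhollow, Ashgrove, Hollowpine, Elkhorn
Last habitat: Dunmere with 98 animals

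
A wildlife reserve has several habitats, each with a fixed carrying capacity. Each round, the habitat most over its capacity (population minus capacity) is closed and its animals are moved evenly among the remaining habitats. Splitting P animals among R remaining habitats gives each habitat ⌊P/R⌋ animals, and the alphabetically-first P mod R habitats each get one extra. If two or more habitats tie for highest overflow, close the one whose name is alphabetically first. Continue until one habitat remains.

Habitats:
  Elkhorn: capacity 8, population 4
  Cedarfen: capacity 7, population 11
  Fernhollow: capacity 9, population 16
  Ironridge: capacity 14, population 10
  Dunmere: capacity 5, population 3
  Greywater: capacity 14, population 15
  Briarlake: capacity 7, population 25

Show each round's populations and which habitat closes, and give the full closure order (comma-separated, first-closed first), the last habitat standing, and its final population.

Round 1: Briarlake=25 Cedarfen=11 Dunmere=3 Elkhorn=4 Fernhollow=16 Greywater=15 Ironridge=10 → close Briarlake (overflow 18)
  25÷6 = 4 each, +1 to first 1
Round 2: Cedarfen=16 Dunmere=7 Elkhorn=8 Fernhollow=20 Greywater=19 Ironridge=14 → close Fernhollow (overflow 11)
  20÷5 = 4 each, +1 to first 0
Round 3: Cedarfen=20 Dunmere=11 Elkhorn=12 Greywater=23 Ironridge=18 → close Cedarfen (overflow 13)
  20÷4 = 5 each, +1 to first 0
Round 4: Dunmere=16 Elkhorn=17 Greywater=28 Ironridge=23 → close Greywater (overflow 14)
  28÷3 = 9 each, +1 to first 1
Round 5: Dunmere=26 Elkhorn=26 Ironridge=32 → close Dunmere (overflow 21)
  26÷2 = 13 each, +1 to first 0
Round 6: Elkhorn=39 Ironridge=45 → close Elkhorn (overflow 31)
  39÷1 = 39 each, +1 to first 0

Closure order: Briarlake, Fernhollow, Cedarfen, Greywater, Dunmere, Elkhorn
Last habitat: Ironridge with 84 animals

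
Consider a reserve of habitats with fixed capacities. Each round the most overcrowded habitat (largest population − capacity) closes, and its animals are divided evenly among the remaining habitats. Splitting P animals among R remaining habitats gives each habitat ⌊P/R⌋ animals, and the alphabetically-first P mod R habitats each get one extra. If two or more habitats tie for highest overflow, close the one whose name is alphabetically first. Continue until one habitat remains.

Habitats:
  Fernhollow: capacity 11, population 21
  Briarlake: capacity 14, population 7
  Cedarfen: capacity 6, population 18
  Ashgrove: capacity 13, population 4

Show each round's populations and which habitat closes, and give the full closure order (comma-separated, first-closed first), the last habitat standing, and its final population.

Round 1: Ashgrove=4 Briarlake=7 Cedarfen=18 Fernhollow=21 → close Cedarfen (overflow 12)
  18÷3 = 6 each, +1 to first 0
Round 2: Ashgrove=10 Briarlake=13 Fernhollow=27 → close Fernhollow (overflow 16)
  27÷2 = 13 each, +1 to first 1
Round 3: Ashgrove=24 Briarlake=26 → close Briarlake (overflow 12)
  26÷1 = 26 each, +1 to first 0

Closure order: Cedarfen, Fernhollow, Briarlake
Last habitat: Ashgrove with 50 animals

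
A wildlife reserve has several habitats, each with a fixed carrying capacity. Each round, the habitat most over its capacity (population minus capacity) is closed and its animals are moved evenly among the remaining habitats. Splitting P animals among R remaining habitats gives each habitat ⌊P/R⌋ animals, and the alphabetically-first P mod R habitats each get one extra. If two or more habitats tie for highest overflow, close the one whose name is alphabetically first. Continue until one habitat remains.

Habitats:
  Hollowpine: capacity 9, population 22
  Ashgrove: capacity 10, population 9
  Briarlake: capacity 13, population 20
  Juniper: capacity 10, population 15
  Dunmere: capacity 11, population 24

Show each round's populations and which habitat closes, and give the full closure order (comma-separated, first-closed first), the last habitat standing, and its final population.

Round 1: Ashgrove=9 Briarlake=20 Dunmere=24 Hollowpine=22 Juniper=15 → close Dunmere (overflow 13)
  24÷4 = 6 each, +1 to first 0
Round 2: Ashgrove=15 Briarlake=26 Hollowpine=28 Juniper=21 → close Hollowpine (overflow 19)
  28÷3 = 9 each, +1 to first 1
Round 3: Ashgrove=25 Briarlake=35 Juniper=30 → close Briarlake (overflow 22)
  35÷2 = 17 each, +1 to first 1
Round 4: Ashgrove=43 Juniper=47 → close Juniper (overflow 37)
  47÷1 = 47 each, +1 to first 0

Closure order: Dunmere, Hollowpine, Briarlake, Juniper
Last habitat: Ashgrove with 90 animals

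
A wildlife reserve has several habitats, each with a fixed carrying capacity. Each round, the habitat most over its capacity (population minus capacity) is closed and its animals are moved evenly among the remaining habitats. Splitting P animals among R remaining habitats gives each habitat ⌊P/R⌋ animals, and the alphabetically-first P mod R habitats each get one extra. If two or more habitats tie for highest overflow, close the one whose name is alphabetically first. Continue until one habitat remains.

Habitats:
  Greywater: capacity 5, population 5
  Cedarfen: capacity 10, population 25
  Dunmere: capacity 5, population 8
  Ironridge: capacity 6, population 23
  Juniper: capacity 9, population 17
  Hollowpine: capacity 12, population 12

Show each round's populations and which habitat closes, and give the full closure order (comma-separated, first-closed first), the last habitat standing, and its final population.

Round 1: Cedarfen=25 Dunmere=8 Greywater=5 Hollowpine=12 Ironridge=23 Juniper=17 → close Ironridge (overflow 17)
  23÷5 = 4 each, +1 to first 3
Round 2: Cedarfen=30 Dunmere=13 Greywater=10 Hollowpine=16 Juniper=21 → close Cedarfen (overflow 20)
  30÷4 = 7 each, +1 to first 2
Round 3: Dunmere=21 Greywater=18 Hollowpine=23 Juniper=28 → close Juniper (overflow 19)
  28÷3 = 9 each, +1 to first 1
Round 4: Dunmere=31 Greywater=27 Hollowpine=32 → close Dunmere (overflow 26)
  31÷2 = 15 each, +1 to first 1
Round 5: Greywater=43 Hollowpine=47 → close Greywater (overflow 38)
  43÷1 = 43 each, +1 to first 0

Closure order: Ironridge, Cedarfen, Juniper, Dunmere, Greywater
Last habitat: Hollowpine with 90 animals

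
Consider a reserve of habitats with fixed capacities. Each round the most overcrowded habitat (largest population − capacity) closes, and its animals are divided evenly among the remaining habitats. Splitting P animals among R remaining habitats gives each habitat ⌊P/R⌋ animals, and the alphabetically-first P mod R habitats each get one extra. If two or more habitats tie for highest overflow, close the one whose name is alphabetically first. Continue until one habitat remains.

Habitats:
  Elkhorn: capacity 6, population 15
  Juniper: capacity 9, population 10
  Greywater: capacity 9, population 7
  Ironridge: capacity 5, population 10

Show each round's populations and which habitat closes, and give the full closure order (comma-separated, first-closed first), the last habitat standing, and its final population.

Closure order: Elkhorn, Ironridge, Juniper
Last habitat: Greywater with 42 animals

Round 1: Elkhorn=15 Greywater=7 Ironridge=10 Juniper=10 → close Elkhorn (overflow 9)
  15÷3 = 5 each, +1 to first 0
Round 2: Greywater=12 Ironridge=15 Juniper=15 → close Ironridge (overflow 10)
  15÷2 = 7 each, +1 to first 1
Round 3: Greywater=20 Juniper=22 → close Juniper (overflow 13)
  22÷1 = 22 each, +1 to first 0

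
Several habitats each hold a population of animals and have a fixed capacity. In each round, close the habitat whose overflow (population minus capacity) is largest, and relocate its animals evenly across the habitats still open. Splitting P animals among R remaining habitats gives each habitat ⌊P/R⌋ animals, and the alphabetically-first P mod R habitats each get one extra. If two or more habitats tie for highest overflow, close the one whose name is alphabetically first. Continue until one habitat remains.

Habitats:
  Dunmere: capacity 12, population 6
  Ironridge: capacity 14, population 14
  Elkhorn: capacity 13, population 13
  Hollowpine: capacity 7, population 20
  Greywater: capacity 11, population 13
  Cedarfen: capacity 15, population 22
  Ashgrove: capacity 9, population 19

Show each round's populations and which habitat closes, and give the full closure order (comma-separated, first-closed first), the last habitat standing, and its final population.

Closure order: Hollowpine, Ashgrove, Cedarfen, Greywater, Elkhorn, Ironridge
Last habitat: Dunmere with 107 animals

Round 1: Ashgrove=19 Cedarfen=22 Dunmere=6 Elkhorn=13 Greywater=13 Hollowpine=20 Ironridge=14 → close Hollowpine (overflow 13)
  20÷6 = 3 each, +1 to first 2
Round 2: Ashgrove=23 Cedarfen=26 Dunmere=9 Elkhorn=16 Greywater=16 Ironridge=17 → close Ashgrove (overflow 14)
  23÷5 = 4 each, +1 to first 3
Round 3: Cedarfen=31 Dunmere=14 Elkhorn=21 Greywater=20 Ironridge=21 → close Cedarfen (overflow 16)
  31÷4 = 7 each, +1 to first 3
Round 4: Dunmere=22 Elkhorn=29 Greywater=28 Ironridge=28 → close Greywater (overflow 17)
  28÷3 = 9 each, +1 to first 1
Round 5: Dunmere=32 Elkhorn=38 Ironridge=37 → close Elkhorn (overflow 25)
  38÷2 = 19 each, +1 to first 0
Round 6: Dunmere=51 Ironridge=56 → close Ironridge (overflow 42)
  56÷1 = 56 each, +1 to first 0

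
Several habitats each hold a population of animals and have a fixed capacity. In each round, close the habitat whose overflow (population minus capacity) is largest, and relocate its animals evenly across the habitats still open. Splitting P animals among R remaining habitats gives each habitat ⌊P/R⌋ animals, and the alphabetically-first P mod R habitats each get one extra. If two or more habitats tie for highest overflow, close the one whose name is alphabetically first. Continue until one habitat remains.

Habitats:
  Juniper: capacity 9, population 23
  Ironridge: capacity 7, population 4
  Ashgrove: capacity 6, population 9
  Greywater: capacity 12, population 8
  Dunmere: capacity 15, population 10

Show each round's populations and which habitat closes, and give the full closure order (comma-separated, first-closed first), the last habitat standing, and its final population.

Round 1: Ashgrove=9 Dunmere=10 Greywater=8 Ironridge=4 Juniper=23 → close Juniper (overflow 14)
  23÷4 = 5 each, +1 to first 3
Round 2: Ashgrove=15 Dunmere=16 Greywater=14 Ironridge=9 → close Ashgrove (overflow 9)
  15÷3 = 5 each, +1 to first 0
Round 3: Dunmere=21 Greywater=19 Ironridge=14 → close Greywater (overflow 7)
  19÷2 = 9 each, +1 to first 1
Round 4: Dunmere=31 Ironridge=23 → close Dunmere (overflow 16)
  31÷1 = 31 each, +1 to first 0

Closure order: Juniper, Ashgrove, Greywater, Dunmere
Last habitat: Ironridge with 54 animals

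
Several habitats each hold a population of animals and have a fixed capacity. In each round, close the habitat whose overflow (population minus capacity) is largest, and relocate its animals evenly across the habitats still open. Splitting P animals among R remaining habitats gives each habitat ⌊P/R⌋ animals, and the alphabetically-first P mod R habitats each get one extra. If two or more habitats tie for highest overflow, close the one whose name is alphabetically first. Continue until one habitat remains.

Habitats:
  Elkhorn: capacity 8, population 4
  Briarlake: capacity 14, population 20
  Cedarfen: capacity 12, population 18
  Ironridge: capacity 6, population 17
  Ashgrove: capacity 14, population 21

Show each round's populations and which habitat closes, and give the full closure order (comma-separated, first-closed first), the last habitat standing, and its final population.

Round 1: Ashgrove=21 Briarlake=20 Cedarfen=18 Elkhorn=4 Ironridge=17 → close Ironridge (overflow 11)
  17÷4 = 4 each, +1 to first 1
Round 2: Ashgrove=26 Briarlake=24 Cedarfen=22 Elkhorn=8 → close Ashgrove (overflow 12)
  26÷3 = 8 each, +1 to first 2
Round 3: Briarlake=33 Cedarfen=31 Elkhorn=16 → close Briarlake (overflow 19)
  33÷2 = 16 each, +1 to first 1
Round 4: Cedarfen=48 Elkhorn=32 → close Cedarfen (overflow 36)
  48÷1 = 48 each, +1 to first 0

Closure order: Ironridge, Ashgrove, Briarlake, Cedarfen
Last habitat: Elkhorn with 80 animals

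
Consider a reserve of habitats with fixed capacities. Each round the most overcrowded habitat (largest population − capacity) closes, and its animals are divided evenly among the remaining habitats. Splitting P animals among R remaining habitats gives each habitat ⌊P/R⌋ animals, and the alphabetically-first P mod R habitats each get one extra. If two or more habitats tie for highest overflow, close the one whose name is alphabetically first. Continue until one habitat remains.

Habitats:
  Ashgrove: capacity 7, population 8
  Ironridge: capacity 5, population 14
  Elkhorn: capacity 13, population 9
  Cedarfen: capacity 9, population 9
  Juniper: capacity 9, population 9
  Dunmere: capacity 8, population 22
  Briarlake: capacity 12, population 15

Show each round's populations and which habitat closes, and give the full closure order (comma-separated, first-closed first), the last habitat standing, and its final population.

Round 1: Ashgrove=8 Briarlake=15 Cedarfen=9 Dunmere=22 Elkhorn=9 Ironridge=14 Juniper=9 → close Dunmere (overflow 14)
  22÷6 = 3 each, +1 to first 4
Round 2: Ashgrove=12 Briarlake=19 Cedarfen=13 Elkhorn=13 Ironridge=17 Juniper=12 → close Ironridge (overflow 12)
  17÷5 = 3 each, +1 to first 2
Round 3: Ashgrove=16 Briarlake=23 Cedarfen=16 Elkhorn=16 Juniper=15 → close Briarlake (overflow 11)
  23÷4 = 5 each, +1 to first 3
Round 4: Ashgrove=22 Cedarfen=22 Elkhorn=22 Juniper=20 → close Ashgrove (overflow 15)
  22÷3 = 7 each, +1 to first 1
Round 5: Cedarfen=30 Elkhorn=29 Juniper=27 → close Cedarfen (overflow 21)
  30÷2 = 15 each, +1 to first 0
Round 6: Elkhorn=44 Juniper=42 → close Juniper (overflow 33)
  42÷1 = 42 each, +1 to first 0

Closure order: Dunmere, Ironridge, Briarlake, Ashgrove, Cedarfen, Juniper
Last habitat: Elkhorn with 86 animals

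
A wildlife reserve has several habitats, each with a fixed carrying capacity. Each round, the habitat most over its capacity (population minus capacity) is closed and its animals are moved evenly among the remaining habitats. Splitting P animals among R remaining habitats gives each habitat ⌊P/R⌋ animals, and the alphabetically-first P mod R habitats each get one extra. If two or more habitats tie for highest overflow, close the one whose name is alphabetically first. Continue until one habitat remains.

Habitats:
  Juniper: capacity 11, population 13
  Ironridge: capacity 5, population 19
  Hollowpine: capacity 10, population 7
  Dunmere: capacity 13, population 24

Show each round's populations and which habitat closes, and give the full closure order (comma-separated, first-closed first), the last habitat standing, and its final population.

Closure order: Ironridge, Dunmere, Juniper
Last habitat: Hollowpine with 63 animals

Round 1: Dunmere=24 Hollowpine=7 Ironridge=19 Juniper=13 → close Ironridge (overflow 14)
  19÷3 = 6 each, +1 to first 1
Round 2: Dunmere=31 Hollowpine=13 Juniper=19 → close Dunmere (overflow 18)
  31÷2 = 15 each, +1 to first 1
Round 3: Hollowpine=29 Juniper=34 → close Juniper (overflow 23)
  34÷1 = 34 each, +1 to first 0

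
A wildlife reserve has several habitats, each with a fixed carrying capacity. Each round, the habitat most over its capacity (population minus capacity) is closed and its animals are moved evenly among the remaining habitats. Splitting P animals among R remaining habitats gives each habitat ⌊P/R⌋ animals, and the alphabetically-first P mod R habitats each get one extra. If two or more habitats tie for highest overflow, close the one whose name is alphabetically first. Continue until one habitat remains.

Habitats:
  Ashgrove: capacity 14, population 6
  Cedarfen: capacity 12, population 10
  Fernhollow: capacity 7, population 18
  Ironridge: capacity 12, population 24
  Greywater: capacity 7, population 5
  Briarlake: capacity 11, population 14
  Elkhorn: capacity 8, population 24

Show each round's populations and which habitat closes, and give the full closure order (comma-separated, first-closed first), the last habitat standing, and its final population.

Closure order: Elkhorn, Ironridge, Fernhollow, Briarlake, Cedarfen, Greywater
Last habitat: Ashgrove with 101 animals

Round 1: Ashgrove=6 Briarlake=14 Cedarfen=10 Elkhorn=24 Fernhollow=18 Greywater=5 Ironridge=24 → close Elkhorn (overflow 16)
  24÷6 = 4 each, +1 to first 0
Round 2: Ashgrove=10 Briarlake=18 Cedarfen=14 Fernhollow=22 Greywater=9 Ironridge=28 → close Ironridge (overflow 16)
  28÷5 = 5 each, +1 to first 3
Round 3: Ashgrove=16 Briarlake=24 Cedarfen=20 Fernhollow=27 Greywater=14 → close Fernhollow (overflow 20)
  27÷4 = 6 each, +1 to first 3
Round 4: Ashgrove=23 Briarlake=31 Cedarfen=27 Greywater=20 → close Briarlake (overflow 20)
  31÷3 = 10 each, +1 to first 1
Round 5: Ashgrove=34 Cedarfen=37 Greywater=30 → close Cedarfen (overflow 25)
  37÷2 = 18 each, +1 to first 1
Round 6: Ashgrove=53 Greywater=48 → close Greywater (overflow 41)
  48÷1 = 48 each, +1 to first 0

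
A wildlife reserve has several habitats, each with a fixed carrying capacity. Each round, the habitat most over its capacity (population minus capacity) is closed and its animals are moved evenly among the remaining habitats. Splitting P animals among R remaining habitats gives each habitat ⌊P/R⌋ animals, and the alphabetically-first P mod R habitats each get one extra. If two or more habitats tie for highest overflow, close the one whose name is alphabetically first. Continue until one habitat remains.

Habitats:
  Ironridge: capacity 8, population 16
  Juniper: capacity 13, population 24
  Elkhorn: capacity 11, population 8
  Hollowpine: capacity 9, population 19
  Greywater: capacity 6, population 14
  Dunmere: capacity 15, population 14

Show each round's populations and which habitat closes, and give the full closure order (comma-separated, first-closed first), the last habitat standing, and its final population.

Round 1: Dunmere=14 Elkhorn=8 Greywater=14 Hollowpine=19 Ironridge=16 Juniper=24 → close Juniper (overflow 11)
  24÷5 = 4 each, +1 to first 4
Round 2: Dunmere=19 Elkhorn=13 Greywater=19 Hollowpine=24 Ironridge=20 → close Hollowpine (overflow 15)
  24÷4 = 6 each, +1 to first 0
Round 3: Dunmere=25 Elkhorn=19 Greywater=25 Ironridge=26 → close Greywater (overflow 19)
  25÷3 = 8 each, +1 to first 1
Round 4: Dunmere=34 Elkhorn=27 Ironridge=34 → close Ironridge (overflow 26)
  34÷2 = 17 each, +1 to first 0
Round 5: Dunmere=51 Elkhorn=44 → close Dunmere (overflow 36)
  51÷1 = 51 each, +1 to first 0

Closure order: Juniper, Hollowpine, Greywater, Ironridge, Dunmere
Last habitat: Elkhorn with 95 animals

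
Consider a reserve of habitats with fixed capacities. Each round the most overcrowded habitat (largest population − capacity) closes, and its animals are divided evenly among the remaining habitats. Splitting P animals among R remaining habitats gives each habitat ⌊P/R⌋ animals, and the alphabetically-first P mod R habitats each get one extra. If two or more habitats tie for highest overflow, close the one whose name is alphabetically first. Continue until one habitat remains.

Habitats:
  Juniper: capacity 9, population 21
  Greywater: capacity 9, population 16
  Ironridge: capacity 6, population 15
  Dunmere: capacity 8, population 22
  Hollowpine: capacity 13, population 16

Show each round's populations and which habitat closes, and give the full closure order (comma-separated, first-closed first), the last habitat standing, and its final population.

Closure order: Dunmere, Juniper, Greywater, Ironridge
Last habitat: Hollowpine with 90 animals

Round 1: Dunmere=22 Greywater=16 Hollowpine=16 Ironridge=15 Juniper=21 → close Dunmere (overflow 14)
  22÷4 = 5 each, +1 to first 2
Round 2: Greywater=22 Hollowpine=22 Ironridge=20 Juniper=26 → close Juniper (overflow 17)
  26÷3 = 8 each, +1 to first 2
Round 3: Greywater=31 Hollowpine=31 Ironridge=28 → close Greywater (overflow 22)
  31÷2 = 15 each, +1 to first 1
Round 4: Hollowpine=47 Ironridge=43 → close Ironridge (overflow 37)
  43÷1 = 43 each, +1 to first 0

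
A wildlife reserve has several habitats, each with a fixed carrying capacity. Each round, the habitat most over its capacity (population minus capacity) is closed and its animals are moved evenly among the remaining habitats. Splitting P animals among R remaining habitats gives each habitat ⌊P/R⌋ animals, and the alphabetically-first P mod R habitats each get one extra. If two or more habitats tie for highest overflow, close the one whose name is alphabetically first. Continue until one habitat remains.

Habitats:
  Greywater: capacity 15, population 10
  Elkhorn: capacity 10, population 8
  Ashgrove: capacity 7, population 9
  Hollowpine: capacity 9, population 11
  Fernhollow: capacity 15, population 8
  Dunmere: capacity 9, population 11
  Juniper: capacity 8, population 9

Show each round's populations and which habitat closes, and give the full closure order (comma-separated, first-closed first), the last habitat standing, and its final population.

Round 1: Ashgrove=9 Dunmere=11 Elkhorn=8 Fernhollow=8 Greywater=10 Hollowpine=11 Juniper=9 → close Ashgrove (overflow 2)
  9÷6 = 1 each, +1 to first 3
Round 2: Dunmere=13 Elkhorn=10 Fernhollow=10 Greywater=11 Hollowpine=12 Juniper=10 → close Dunmere (overflow 4)
  13÷5 = 2 each, +1 to first 3
Round 3: Elkhorn=13 Fernhollow=13 Greywater=14 Hollowpine=14 Juniper=12 → close Hollowpine (overflow 5)
  14÷4 = 3 each, +1 to first 2
Round 4: Elkhorn=17 Fernhollow=17 Greywater=17 Juniper=15 → close Elkhorn (overflow 7)
  17÷3 = 5 each, +1 to first 2
Round 5: Fernhollow=23 Greywater=23 Juniper=20 → close Juniper (overflow 12)
  20÷2 = 10 each, +1 to first 0
Round 6: Fernhollow=33 Greywater=33 → close Fernhollow (overflow 18)
  33÷1 = 33 each, +1 to first 0

Closure order: Ashgrove, Dunmere, Hollowpine, Elkhorn, Juniper, Fernhollow
Last habitat: Greywater with 66 animals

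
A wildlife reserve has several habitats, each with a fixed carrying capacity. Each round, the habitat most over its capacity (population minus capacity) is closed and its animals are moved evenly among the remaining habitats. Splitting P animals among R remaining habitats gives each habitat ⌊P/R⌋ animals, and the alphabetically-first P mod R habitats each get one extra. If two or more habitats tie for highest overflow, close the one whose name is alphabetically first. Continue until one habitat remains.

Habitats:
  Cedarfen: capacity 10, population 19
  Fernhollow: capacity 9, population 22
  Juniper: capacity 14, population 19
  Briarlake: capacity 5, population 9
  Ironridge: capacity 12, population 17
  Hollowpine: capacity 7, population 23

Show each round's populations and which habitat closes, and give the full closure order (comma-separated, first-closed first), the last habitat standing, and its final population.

Round 1: Briarlake=9 Cedarfen=19 Fernhollow=22 Hollowpine=23 Ironridge=17 Juniper=19 → close Hollowpine (overflow 16)
  23÷5 = 4 each, +1 to first 3
Round 2: Briarlake=14 Cedarfen=24 Fernhollow=27 Ironridge=21 Juniper=23 → close Fernhollow (overflow 18)
  27÷4 = 6 each, +1 to first 3
Round 3: Briarlake=21 Cedarfen=31 Ironridge=28 Juniper=29 → close Cedarfen (overflow 21)
  31÷3 = 10 each, +1 to first 1
Round 4: Briarlake=32 Ironridge=38 Juniper=39 → close Briarlake (overflow 27)
  32÷2 = 16 each, +1 to first 0
Round 5: Ironridge=54 Juniper=55 → close Ironridge (overflow 42)
  54÷1 = 54 each, +1 to first 0

Closure order: Hollowpine, Fernhollow, Cedarfen, Briarlake, Ironridge
Last habitat: Juniper with 109 animals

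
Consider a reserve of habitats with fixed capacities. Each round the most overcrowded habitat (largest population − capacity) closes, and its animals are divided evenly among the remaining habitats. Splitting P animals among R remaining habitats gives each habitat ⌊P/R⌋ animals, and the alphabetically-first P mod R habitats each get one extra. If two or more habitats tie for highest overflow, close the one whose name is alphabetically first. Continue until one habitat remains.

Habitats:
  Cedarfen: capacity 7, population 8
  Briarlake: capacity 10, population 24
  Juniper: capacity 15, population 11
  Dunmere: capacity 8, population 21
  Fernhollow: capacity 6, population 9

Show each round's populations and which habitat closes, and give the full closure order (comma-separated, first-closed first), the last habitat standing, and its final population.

Closure order: Briarlake, Dunmere, Fernhollow, Cedarfen
Last habitat: Juniper with 73 animals

Round 1: Briarlake=24 Cedarfen=8 Dunmere=21 Fernhollow=9 Juniper=11 → close Briarlake (overflow 14)
  24÷4 = 6 each, +1 to first 0
Round 2: Cedarfen=14 Dunmere=27 Fernhollow=15 Juniper=17 → close Dunmere (overflow 19)
  27÷3 = 9 each, +1 to first 0
Round 3: Cedarfen=23 Fernhollow=24 Juniper=26 → close Fernhollow (overflow 18)
  24÷2 = 12 each, +1 to first 0
Round 4: Cedarfen=35 Juniper=38 → close Cedarfen (overflow 28)
  35÷1 = 35 each, +1 to first 0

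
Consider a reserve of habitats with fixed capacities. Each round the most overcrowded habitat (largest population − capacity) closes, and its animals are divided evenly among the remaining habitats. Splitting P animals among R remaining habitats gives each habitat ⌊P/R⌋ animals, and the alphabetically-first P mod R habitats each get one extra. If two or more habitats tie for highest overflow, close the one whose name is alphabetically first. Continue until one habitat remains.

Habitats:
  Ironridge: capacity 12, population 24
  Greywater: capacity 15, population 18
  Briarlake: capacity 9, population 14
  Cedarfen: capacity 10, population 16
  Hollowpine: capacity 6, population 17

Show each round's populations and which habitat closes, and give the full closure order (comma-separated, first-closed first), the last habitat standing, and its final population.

Round 1: Briarlake=14 Cedarfen=16 Greywater=18 Hollowpine=17 Ironridge=24 → close Ironridge (overflow 12)
  24÷4 = 6 each, +1 to first 0
Round 2: Briarlake=20 Cedarfen=22 Greywater=24 Hollowpine=23 → close Hollowpine (overflow 17)
  23÷3 = 7 each, +1 to first 2
Round 3: Briarlake=28 Cedarfen=30 Greywater=31 → close Cedarfen (overflow 20)
  30÷2 = 15 each, +1 to first 0
Round 4: Briarlake=43 Greywater=46 → close Briarlake (overflow 34)
  43÷1 = 43 each, +1 to first 0

Closure order: Ironridge, Hollowpine, Cedarfen, Briarlake
Last habitat: Greywater with 89 animals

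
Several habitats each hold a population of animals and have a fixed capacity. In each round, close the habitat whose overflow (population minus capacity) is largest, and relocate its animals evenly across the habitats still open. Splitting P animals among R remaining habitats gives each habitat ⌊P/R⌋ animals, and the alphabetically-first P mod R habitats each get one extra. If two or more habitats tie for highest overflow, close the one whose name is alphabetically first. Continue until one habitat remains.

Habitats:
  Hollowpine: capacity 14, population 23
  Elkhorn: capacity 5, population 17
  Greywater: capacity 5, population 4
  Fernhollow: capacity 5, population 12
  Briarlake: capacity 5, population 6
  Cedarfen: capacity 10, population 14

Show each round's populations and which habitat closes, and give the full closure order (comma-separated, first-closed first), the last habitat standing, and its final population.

Closure order: Elkhorn, Hollowpine, Fernhollow, Cedarfen, Briarlake
Last habitat: Greywater with 76 animals

Round 1: Briarlake=6 Cedarfen=14 Elkhorn=17 Fernhollow=12 Greywater=4 Hollowpine=23 → close Elkhorn (overflow 12)
  17÷5 = 3 each, +1 to first 2
Round 2: Briarlake=10 Cedarfen=18 Fernhollow=15 Greywater=7 Hollowpine=26 → close Hollowpine (overflow 12)
  26÷4 = 6 each, +1 to first 2
Round 3: Briarlake=17 Cedarfen=25 Fernhollow=21 Greywater=13 → close Fernhollow (overflow 16)
  21÷3 = 7 each, +1 to first 0
Round 4: Briarlake=24 Cedarfen=32 Greywater=20 → close Cedarfen (overflow 22)
  32÷2 = 16 each, +1 to first 0
Round 5: Briarlake=40 Greywater=36 → close Briarlake (overflow 35)
  40÷1 = 40 each, +1 to first 0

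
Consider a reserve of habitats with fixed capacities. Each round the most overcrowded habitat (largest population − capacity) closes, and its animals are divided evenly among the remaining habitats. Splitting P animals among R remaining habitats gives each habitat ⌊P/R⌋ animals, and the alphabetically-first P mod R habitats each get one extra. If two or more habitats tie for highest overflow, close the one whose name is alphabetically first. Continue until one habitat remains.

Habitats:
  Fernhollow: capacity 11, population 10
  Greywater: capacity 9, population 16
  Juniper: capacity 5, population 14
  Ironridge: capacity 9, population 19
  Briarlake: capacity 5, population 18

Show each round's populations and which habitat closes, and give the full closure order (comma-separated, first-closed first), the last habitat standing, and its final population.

Round 1: Briarlake=18 Fernhollow=10 Greywater=16 Ironridge=19 Juniper=14 → close Briarlake (overflow 13)
  18÷4 = 4 each, +1 to first 2
Round 2: Fernhollow=15 Greywater=21 Ironridge=23 Juniper=18 → close Ironridge (overflow 14)
  23÷3 = 7 each, +1 to first 2
Round 3: Fernhollow=23 Greywater=29 Juniper=25 → close Greywater (overflow 20)
  29÷2 = 14 each, +1 to first 1
Round 4: Fernhollow=38 Juniper=39 → close Juniper (overflow 34)
  39÷1 = 39 each, +1 to first 0

Closure order: Briarlake, Ironridge, Greywater, Juniper
Last habitat: Fernhollow with 77 animals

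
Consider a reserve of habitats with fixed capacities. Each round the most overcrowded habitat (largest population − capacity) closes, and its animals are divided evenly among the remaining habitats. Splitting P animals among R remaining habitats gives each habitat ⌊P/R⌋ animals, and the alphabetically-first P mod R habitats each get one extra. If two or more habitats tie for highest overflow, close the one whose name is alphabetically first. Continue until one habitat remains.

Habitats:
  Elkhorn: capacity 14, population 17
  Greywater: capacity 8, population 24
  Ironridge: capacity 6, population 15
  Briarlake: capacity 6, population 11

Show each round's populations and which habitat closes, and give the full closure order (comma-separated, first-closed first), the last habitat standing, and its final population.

Closure order: Greywater, Ironridge, Briarlake
Last habitat: Elkhorn with 67 animals

Round 1: Briarlake=11 Elkhorn=17 Greywater=24 Ironridge=15 → close Greywater (overflow 16)
  24÷3 = 8 each, +1 to first 0
Round 2: Briarlake=19 Elkhorn=25 Ironridge=23 → close Ironridge (overflow 17)
  23÷2 = 11 each, +1 to first 1
Round 3: Briarlake=31 Elkhorn=36 → close Briarlake (overflow 25)
  31÷1 = 31 each, +1 to first 0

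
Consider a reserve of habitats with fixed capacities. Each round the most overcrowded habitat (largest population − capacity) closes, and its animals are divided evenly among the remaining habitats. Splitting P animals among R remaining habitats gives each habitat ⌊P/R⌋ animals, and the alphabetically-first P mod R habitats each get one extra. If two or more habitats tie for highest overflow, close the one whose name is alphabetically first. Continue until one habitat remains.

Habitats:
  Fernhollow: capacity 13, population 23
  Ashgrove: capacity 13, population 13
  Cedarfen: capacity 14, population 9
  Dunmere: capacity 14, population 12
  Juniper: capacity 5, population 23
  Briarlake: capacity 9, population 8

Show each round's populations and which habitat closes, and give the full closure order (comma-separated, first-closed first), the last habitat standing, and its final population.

Round 1: Ashgrove=13 Briarlake=8 Cedarfen=9 Dunmere=12 Fernhollow=23 Juniper=23 → close Juniper (overflow 18)
  23÷5 = 4 each, +1 to first 3
Round 2: Ashgrove=18 Briarlake=13 Cedarfen=14 Dunmere=16 Fernhollow=27 → close Fernhollow (overflow 14)
  27÷4 = 6 each, +1 to first 3
Round 3: Ashgrove=25 Briarlake=20 Cedarfen=21 Dunmere=22 → close Ashgrove (overflow 12)
  25÷3 = 8 each, +1 to first 1
Round 4: Briarlake=29 Cedarfen=29 Dunmere=30 → close Briarlake (overflow 20)
  29÷2 = 14 each, +1 to first 1
Round 5: Cedarfen=44 Dunmere=44 → close Cedarfen (overflow 30)
  44÷1 = 44 each, +1 to first 0

Closure order: Juniper, Fernhollow, Ashgrove, Briarlake, Cedarfen
Last habitat: Dunmere with 88 animals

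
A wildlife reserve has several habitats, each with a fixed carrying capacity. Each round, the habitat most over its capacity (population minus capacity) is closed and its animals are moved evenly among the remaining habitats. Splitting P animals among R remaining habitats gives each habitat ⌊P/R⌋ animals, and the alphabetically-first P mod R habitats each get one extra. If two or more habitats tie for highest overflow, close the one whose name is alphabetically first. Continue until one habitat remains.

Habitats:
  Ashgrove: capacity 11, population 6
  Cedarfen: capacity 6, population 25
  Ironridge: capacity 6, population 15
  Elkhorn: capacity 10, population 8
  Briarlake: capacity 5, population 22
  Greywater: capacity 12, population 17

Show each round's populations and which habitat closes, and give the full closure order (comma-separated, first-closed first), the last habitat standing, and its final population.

Round 1: Ashgrove=6 Briarlake=22 Cedarfen=25 Elkhorn=8 Greywater=17 Ironridge=15 → close Cedarfen (overflow 19)
  25÷5 = 5 each, +1 to first 0
Round 2: Ashgrove=11 Briarlake=27 Elkhorn=13 Greywater=22 Ironridge=20 → close Briarlake (overflow 22)
  27÷4 = 6 each, +1 to first 3
Round 3: Ashgrove=18 Elkhorn=20 Greywater=29 Ironridge=26 → close Ironridge (overflow 20)
  26÷3 = 8 each, +1 to first 2
Round 4: Ashgrove=27 Elkhorn=29 Greywater=37 → close Greywater (overflow 25)
  37÷2 = 18 each, +1 to first 1
Round 5: Ashgrove=46 Elkhorn=47 → close Elkhorn (overflow 37)
  47÷1 = 47 each, +1 to first 0

Closure order: Cedarfen, Briarlake, Ironridge, Greywater, Elkhorn
Last habitat: Ashgrove with 93 animals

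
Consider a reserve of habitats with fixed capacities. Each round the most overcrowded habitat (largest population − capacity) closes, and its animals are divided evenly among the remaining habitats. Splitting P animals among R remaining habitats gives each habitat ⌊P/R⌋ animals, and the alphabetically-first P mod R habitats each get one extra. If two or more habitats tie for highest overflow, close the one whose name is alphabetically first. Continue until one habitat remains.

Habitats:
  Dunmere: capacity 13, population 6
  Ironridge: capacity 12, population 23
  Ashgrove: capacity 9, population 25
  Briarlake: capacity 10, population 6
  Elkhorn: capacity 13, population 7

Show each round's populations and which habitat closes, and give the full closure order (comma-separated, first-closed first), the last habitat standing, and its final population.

Round 1: Ashgrove=25 Briarlake=6 Dunmere=6 Elkhorn=7 Ironridge=23 → close Ashgrove (overflow 16)
  25÷4 = 6 each, +1 to first 1
Round 2: Briarlake=13 Dunmere=12 Elkhorn=13 Ironridge=29 → close Ironridge (overflow 17)
  29÷3 = 9 each, +1 to first 2
Round 3: Briarlake=23 Dunmere=22 Elkhorn=22 → close Briarlake (overflow 13)
  23÷2 = 11 each, +1 to first 1
Round 4: Dunmere=34 Elkhorn=33 → close Dunmere (overflow 21)
  34÷1 = 34 each, +1 to first 0

Closure order: Ashgrove, Ironridge, Briarlake, Dunmere
Last habitat: Elkhorn with 67 animals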